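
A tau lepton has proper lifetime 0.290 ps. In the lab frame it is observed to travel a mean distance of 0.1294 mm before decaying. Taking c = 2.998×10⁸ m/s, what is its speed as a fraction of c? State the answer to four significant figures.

d = βγcτ ⇒ βγ = d/(cτ) = 1.294×10^-4 m / (8.6942×10^-5 m) = 1.4883.
β = (βγ)/√(1+(βγ)²) = 1.4883/√3.21504 = 0.8300.

0.8300c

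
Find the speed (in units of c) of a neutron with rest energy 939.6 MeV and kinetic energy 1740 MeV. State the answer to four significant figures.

γ = 1 + K/(mc²) = 1 + 1740/939.6 = 2.8519.
β = √(1 − 1/γ²) = √(1 − 0.122951) = √0.877049 = 0.9365.

0.9365c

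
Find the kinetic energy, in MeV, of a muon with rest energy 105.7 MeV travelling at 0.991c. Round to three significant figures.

γ = 1/√(1 − β²) = 1/√(1 − 0.982081) = 1/√0.017919 = 1/0.133862 = 7.4704.
Kinetic energy: K = (γ − 1)mc² = (7.4704 − 1) × 105.7 MeV = 6.4704 × 105.7 = 684 MeV.

684 MeV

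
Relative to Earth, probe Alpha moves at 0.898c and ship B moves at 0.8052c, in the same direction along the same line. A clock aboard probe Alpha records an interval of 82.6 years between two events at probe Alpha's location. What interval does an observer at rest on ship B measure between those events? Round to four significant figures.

The velocity of probe Alpha relative to ship B is (0.898 − 0.8052)c / (1 − 0.898×0.8052) = 0.3351c; relative speed 0.3351c.
γ for this relative speed: γ = 1/√(1 − 0.112292) = 1.0614.
Probe Alpha's interval is proper; time dilation gives Δt_B = γΔτ = 1.0614 × 82.6 years = 87.67 years.

87.67 years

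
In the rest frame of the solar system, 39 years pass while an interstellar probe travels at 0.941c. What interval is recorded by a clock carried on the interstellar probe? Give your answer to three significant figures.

13.2 years

β² = 0.885481, so γ = 1/√0.114519 = 2.955.
The moving clock records proper time: Δτ = Δt/γ = 39/2.955 = 13.2 years.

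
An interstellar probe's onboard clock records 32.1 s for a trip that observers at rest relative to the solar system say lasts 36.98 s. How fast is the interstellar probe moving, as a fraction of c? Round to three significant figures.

0.496c

γ = Δt/Δτ = 36.98/32.1 = 1.152.
β = √(1 − 1/γ²) = √(1 − 0.75352) = √0.24648 = 0.496.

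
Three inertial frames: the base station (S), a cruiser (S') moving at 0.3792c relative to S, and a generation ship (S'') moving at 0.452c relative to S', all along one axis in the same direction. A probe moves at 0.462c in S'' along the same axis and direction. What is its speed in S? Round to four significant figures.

0.8823c

First combine the probe and generation ship (S''→S'): u₁ = (0.462 + 0.452)/(1 + 0.462×0.452) = 0.914/1.208824 = 0.75611.
Then combine with the cruiser (S'→S): u = (0.75611 + 0.3792)/(1 + 0.75611×0.3792) = 1.13531/1.286716912 = 0.88233.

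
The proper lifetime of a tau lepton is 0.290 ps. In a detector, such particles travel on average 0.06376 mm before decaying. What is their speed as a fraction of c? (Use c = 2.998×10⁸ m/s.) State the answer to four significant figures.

d = βγcτ ⇒ βγ = d/(cτ) = 6.376×10^-5 m / (8.6942×10^-5 m) = 0.73336.
β = (βγ)/√(1+(βγ)²) = 0.73336/√1.537817 = 0.5914.

0.5914c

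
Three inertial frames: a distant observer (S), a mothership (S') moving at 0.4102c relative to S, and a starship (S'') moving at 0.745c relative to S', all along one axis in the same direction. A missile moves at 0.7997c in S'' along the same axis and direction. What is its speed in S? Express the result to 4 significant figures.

Compose velocities in two stages. Stage 1 (into S'): u₁ = (0.7997+0.745)/(1+0.7997×0.745) = 0.96799.
Stage 2 (into S): u = (0.96799+0.4102)/(1+0.96799×0.4102) = 0.98649, so the speed is 0.9865c.

0.9865c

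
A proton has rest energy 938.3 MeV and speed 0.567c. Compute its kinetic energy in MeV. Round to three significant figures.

β² = 0.321489, so γ = 1/√0.678511 = 1.21401.
Kinetic energy: K = (γ − 1)mc² = (1.21401 − 1) × 938.3 MeV = 0.21401 × 938.3 = 201 MeV.

201 MeV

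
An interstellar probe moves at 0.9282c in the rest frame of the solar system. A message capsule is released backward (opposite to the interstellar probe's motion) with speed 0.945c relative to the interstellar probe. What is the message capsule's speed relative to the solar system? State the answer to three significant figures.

0.137c

In units of c, u = (u' + v)/(1 + u'v) with u' = −0.945 and v = 0.9282.
Numerator: −0.945 + 0.9282 = −0.0168. Denominator: 1 + (−0.945)(0.9282) = 0.122851.
u = −0.0168/0.122851 = −0.13675, so the speed is 0.137c.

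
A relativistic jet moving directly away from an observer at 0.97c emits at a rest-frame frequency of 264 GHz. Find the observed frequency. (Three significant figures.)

Relativistic Doppler (source moving away): f_obs = f_src · √((1−β)/(1+β)).
With β = 0.97: factor = √(0.03/1.97) = 0.1234.
f_obs = 264 × 0.1234 = 32.6 GHz.

32.6 GHz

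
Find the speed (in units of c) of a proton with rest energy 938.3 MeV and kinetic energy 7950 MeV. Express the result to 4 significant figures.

0.9944c

γ = 1 + K/(mc²) = 1 + 7950/938.3 = 9.4728.
β = √(1 − 1/γ²) = √(1 − 0.0111441) = √0.9888559 = 0.9944.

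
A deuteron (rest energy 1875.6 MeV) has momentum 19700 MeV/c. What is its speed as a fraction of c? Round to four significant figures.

0.9955c

pc/(mc²) = 19700/1875.6 = 10.503 = βγ = β/√(1−β²).
So β² = x²/(1 + x²) with x = 10.503: x² = 110.313, β² = 110.313/111.313 = 0.991016, β = 0.9955.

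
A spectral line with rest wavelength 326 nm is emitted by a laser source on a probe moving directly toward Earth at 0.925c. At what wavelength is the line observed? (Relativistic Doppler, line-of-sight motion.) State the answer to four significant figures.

64.35 nm

Relativistic Doppler for wavelength: λ_obs = λ_src · √((1−β)/(1+β)).
With β = 0.925: factor = √(0.075/1.925) = 0.19739.
λ_obs = 326 × 0.19739 = 64.35 nm.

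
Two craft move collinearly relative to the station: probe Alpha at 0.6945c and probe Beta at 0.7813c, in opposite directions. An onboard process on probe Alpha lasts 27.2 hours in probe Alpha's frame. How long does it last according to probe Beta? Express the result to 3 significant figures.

93.4 hours

The velocity of probe Alpha relative to probe Beta is (0.6945 + 0.7813)c / (1 + 0.6945×0.7813) = 0.95669c; relative speed 0.95669c.
At |u| = 0.95669c, γ = (1 − 0.915256)^(−1/2) = 3.4351.
The clock on probe Alpha records proper time, so probe Beta measures Δt = γΔτ = 3.4351 × 27.2 = 93.4 hours.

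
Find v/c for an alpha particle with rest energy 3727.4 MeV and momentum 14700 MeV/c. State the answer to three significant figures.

βγ = pc/(mc²) = 14700/3727.4 = 3.9438.
Since γ² = 1 + (βγ)² = 16.5536, γ = √16.5536 = 4.06861, and β = (βγ)/γ = 3.9438/4.06861 = 0.969.

0.969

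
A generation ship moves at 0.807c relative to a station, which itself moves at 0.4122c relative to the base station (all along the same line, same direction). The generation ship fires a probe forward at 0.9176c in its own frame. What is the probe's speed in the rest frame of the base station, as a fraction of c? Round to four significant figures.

0.9962c

First combine the probe and generation ship (S''→S'): u₁ = (0.9176 + 0.807)/(1 + 0.9176×0.807) = 1.7246/1.7405032 = 0.99086.
Then combine with the station (S'→S): u = (0.99086 + 0.4122)/(1 + 0.99086×0.4122) = 1.40306/1.408432492 = 0.99619.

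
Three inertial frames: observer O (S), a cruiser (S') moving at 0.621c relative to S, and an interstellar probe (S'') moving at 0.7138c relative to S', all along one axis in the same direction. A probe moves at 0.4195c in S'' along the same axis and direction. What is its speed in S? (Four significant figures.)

0.9686c

Apply u = (u'+v)/(1+u'v) twice. Probe in the cruiser frame: (0.4195+0.7138)/(1+0.4195·0.7138) = 1.1333/1.2994391 = 0.87215c.
That velocity, transformed to the rest frame of observer O: (0.87215+0.621)/(1+0.87215·0.621) = 1.49315/1.54160515 = 0.96857c.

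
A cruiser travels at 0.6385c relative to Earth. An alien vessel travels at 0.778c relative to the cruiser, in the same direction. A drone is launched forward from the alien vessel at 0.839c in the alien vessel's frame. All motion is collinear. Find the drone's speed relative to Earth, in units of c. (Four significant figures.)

Apply u = (u'+v)/(1+u'v) twice. Drone in the cruiser frame: (0.839+0.778)/(1+0.839·0.778) = 1.617/1.652742 = 0.97837c.
That velocity, transformed to the rest frame of Earth: (0.97837+0.6385)/(1+0.97837·0.6385) = 1.61687/1.624689245 = 0.99519c.

0.9952c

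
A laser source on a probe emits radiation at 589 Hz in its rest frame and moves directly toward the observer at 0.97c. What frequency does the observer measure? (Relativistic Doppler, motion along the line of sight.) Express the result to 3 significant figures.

Relativistic Doppler (source moving toward): f_obs = f_src · √((1+β)/(1−β)).
With β = 0.97: factor = √(1.97/0.03) = 8.1035.
f_obs = 589 × 8.1035 = 4770 Hz.

4770 Hz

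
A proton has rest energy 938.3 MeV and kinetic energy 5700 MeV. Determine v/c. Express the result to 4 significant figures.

γ = 1 + K/(mc²) = 1 + 5700/938.3 = 7.0748.
β = √(1 − 1/γ²) = √(1 − 0.0199789) = √0.9800211 = 0.9900.

0.9900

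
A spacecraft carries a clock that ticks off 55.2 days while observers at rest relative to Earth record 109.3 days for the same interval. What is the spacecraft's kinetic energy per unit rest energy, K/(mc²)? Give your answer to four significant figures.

0.9801

γ = Δt/Δτ = 109.3/55.2 = 1.98007.
Since K = (γ−1)mc², K/(mc²) = 1.98007 − 1 = 0.9801.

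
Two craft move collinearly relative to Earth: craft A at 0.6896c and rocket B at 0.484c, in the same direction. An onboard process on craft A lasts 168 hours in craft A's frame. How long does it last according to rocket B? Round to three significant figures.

177 hours

Speed of craft A in rocket B's frame: u = (v_A − v_B)/(1 − v_A v_B/c²) = (0.6896 − 0.484)/(1 − 0.6896×0.484) = 0.2056/0.6662336 = 0.3086; |u| = 0.3086c.
At |u| = 0.3086c, γ = (1 − 0.095234)^(−1/2) = 1.0513.
The clock on craft A records proper time, so rocket B measures Δt = γΔτ = 1.0513 × 168 = 177 hours.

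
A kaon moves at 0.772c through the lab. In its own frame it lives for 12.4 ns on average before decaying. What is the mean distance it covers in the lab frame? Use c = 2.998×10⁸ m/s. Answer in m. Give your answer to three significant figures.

4.52 m

With β = 0.772, γ = 1/√(1 − 0.772²) = 1/√0.404016 = 1.5733.
Lab-frame lifetime: Δt = γτ = 1.5733 × 12.4 ns = 19.509 ns.
Distance: d = vΔt = 0.772 × 2.998×10⁸ m/s × 1.9509×10^-8 s = 4.52 m.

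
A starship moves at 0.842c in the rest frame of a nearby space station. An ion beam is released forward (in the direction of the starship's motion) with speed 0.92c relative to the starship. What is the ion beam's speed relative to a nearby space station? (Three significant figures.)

0.993c

In units of c, u = (u' + v)/(1 + u'v) with u' = 0.92 and v = 0.842.
Numerator: 0.92 + 0.842 = 1.762. Denominator: 1 + (0.92)(0.842) = 1.77464.
u = 1.762/1.77464 = 0.99288, so the speed is 0.993c.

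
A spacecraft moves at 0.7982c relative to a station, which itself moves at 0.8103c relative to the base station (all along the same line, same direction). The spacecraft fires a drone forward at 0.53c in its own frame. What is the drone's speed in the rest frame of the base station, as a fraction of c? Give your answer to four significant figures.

0.9928c

First combine the drone and spacecraft (S''→S'): u₁ = (0.53 + 0.7982)/(1 + 0.53×0.7982) = 1.3282/1.423046 = 0.93335.
Then combine with the station (S'→S): u = (0.93335 + 0.8103)/(1 + 0.93335×0.8103) = 1.74365/1.756293505 = 0.9928.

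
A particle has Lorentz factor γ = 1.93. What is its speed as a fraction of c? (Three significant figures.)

0.855c

β = √(1 − 1/γ²) = √(1 − 1/3.7249) = √0.731536 = 0.855.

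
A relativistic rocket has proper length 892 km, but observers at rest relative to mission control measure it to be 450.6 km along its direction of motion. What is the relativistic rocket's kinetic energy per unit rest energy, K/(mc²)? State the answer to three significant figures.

From L = L₀/γ: γ = 892/450.6 = 1.97958.
K/(mc²) = γ − 1 = 1.97958 − 1 = 0.980.

0.980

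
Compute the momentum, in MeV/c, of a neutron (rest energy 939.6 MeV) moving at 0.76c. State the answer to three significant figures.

1100 MeV/c

With β = 0.76, γ = 1/√(1 − 0.76²) = 1/√0.4224 = 1.5386.
Momentum: p = γβ·mc = 1.5386 × 0.76 × 939.6 MeV/c = 1100 MeV/c.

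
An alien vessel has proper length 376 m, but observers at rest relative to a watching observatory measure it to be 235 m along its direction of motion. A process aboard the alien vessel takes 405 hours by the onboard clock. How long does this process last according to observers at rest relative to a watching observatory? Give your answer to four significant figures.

γ = L₀/L = 376/235 = 1.6.
Δt = γΔτ = 1.6 × 405 = 648.0 hours.

648.0 hours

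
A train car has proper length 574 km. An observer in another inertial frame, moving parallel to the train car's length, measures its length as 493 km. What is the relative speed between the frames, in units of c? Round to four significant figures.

0.5122c

Length contraction gives γ = L₀/L = 574/493 = 1.1643.
β = √(1 − 1/γ²) = √0.262316 = 0.5122.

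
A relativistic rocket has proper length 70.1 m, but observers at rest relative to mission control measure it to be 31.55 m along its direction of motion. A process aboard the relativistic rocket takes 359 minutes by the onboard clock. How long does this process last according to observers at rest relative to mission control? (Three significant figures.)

Length contraction gives γ = L₀/L = 70.1/31.55 = 2.22187.
The same γ dilates the second interval: 2.22187 × 359 minutes = 798 minutes.

798 minutes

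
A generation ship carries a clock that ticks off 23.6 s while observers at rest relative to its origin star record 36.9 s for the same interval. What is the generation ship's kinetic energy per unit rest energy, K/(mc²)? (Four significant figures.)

From Δt = γΔτ: γ = 36.9/23.6 = 1.56356.
K/(mc²) = γ − 1 = 1.56356 − 1 = 0.5636.

0.5636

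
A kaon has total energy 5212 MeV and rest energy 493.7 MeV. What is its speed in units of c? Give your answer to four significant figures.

0.9955c

Total energy E = γmc² gives γ = 5212/493.7 = 10.557.
Hence β = √(1 − 1/γ²) = √(1 − 0.00897261) = √0.99102739 = 0.9955.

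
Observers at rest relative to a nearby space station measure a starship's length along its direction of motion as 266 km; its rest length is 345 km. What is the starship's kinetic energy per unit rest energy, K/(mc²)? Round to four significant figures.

γ = L₀/L = 345/266 = 1.29699.
K/(mc²) = γ − 1 = 1.29699 − 1 = 0.2970.

0.2970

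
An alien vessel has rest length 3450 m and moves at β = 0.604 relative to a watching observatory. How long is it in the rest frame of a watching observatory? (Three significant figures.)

γ = 1/√(1 − β²) = 1/√(1 − 0.364816) = 1/√0.635184 = 1/0.796984 = 1.2547.
Length contraction: L = L₀/γ = 3450/1.2547 = 2750 m.

2750 m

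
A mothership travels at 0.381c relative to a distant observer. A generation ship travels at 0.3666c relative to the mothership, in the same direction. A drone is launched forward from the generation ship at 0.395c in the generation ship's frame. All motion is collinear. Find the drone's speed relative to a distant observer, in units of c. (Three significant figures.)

Compose velocities in two stages. Stage 1 (into S'): u₁ = (0.395+0.3666)/(1+0.395×0.3666) = 0.66526.
Stage 2 (into S): u = (0.66526+0.381)/(1+0.66526×0.381) = 0.83469, so the speed is 0.835c.

0.835c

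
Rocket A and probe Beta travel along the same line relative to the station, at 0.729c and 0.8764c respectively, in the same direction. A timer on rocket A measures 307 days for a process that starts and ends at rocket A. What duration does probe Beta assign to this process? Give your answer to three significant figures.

Speed of rocket A in probe Beta's frame: u = (v_A − v_B)/(1 − v_A v_B/c²) = (0.729 − 0.8764)/(1 − 0.729×0.8764) = −0.1474/0.3611044 = −0.40819; |u| = 0.40819c.
γ for this relative speed: γ = 1/√(1 − 0.166619) = 1.0954.
Rocket A's interval is proper; time dilation gives Δt_B = γΔτ = 1.0954 × 307 days = 336 days.

336 days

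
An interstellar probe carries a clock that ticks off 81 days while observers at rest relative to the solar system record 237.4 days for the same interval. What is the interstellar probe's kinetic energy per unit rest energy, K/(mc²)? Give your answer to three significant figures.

1.93

The time-dilation ratio gives γ = 237.4/81 = 2.93086.
K/(mc²) = γ − 1 = 2.93086 − 1 = 1.93.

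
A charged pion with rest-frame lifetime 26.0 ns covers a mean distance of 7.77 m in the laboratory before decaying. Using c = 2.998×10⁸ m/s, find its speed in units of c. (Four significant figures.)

Let x = d/(cτ) = 7.770 m / (2.998×10⁸ m/s × 2.600×10^-8 s) = 0.99682. Since d = βγcτ, x = βγ = β/√(1−β²).
Solving: β² = x²/(1+x²) = 0.99365/1.99365 = 0.498407, so β = 0.7060.

0.7060c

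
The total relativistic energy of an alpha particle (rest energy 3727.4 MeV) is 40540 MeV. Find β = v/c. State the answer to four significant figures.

Total energy E = γmc² gives γ = 40540/3727.4 = 10.876.
Hence β = √(1 − 1/γ²) = √(1 − 0.00845399) = √0.99154601 = 0.9958.

0.9958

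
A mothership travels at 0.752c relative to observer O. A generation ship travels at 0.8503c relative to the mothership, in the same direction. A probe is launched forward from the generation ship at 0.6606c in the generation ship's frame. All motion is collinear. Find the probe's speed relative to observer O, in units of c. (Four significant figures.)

Compose velocities in two stages. Stage 1 (into S'): u₁ = (0.6606+0.8503)/(1+0.6606×0.8503) = 0.96747.
Stage 2 (into S): u = (0.96747+0.752)/(1+0.96747×0.752) = 0.99533, so the speed is 0.9953c.

0.9953c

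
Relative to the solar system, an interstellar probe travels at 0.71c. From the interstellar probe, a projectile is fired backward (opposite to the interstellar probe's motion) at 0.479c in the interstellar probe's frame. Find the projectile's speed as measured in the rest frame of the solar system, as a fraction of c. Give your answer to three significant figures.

0.350c

Relativistic velocity addition: u = (u' + v)/(1 + u'v/c²), with u' = −0.479c and v = 0.71c.
Numerator: −0.479 + 0.71 = 0.231. Denominator: 1 + (−0.479)(0.71) = 0.65991.
u = 0.231/0.65991 = 0.35005, so the speed is 0.350c.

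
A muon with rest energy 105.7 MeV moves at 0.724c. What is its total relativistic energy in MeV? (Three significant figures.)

153 MeV

With β = 0.724, γ = 1/√(1 − 0.724²) = 1/√0.475824 = 1.4497.
Total energy: E = γmc² = 1.4497 × 105.7 MeV = 153 MeV.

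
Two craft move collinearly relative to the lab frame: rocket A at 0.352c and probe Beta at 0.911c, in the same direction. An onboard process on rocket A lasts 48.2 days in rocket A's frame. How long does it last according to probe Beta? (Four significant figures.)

84.83 days

The velocity of rocket A relative to probe Beta is (0.352 − 0.911)c / (1 − 0.352×0.911) = −0.82287c; relative speed 0.82287c.
γ for this relative speed: γ = 1/√(1 − 0.677115) = 1.7599.
The clock on rocket A records proper time, so probe Beta measures Δt = γΔτ = 1.7599 × 48.2 = 84.83 days.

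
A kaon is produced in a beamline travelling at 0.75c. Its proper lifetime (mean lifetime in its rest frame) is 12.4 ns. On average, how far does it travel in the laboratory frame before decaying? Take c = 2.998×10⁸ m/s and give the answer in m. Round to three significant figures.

4.22 m

γ = 1/√(1 − β²) = 1/√(1 − 0.5625) = 1/√0.4375 = 1/0.661438 = 1.5119.
Lab-frame lifetime: Δt = γτ = 1.5119 × 12.4 ns = 18.748 ns.
Distance: d = vΔt = 0.75 × 2.998×10⁸ m/s × 1.8748×10^-8 s = 4.22 m.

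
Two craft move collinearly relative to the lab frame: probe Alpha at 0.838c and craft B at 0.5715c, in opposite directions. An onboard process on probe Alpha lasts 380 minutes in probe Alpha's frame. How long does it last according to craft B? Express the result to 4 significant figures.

Transform probe Alpha's velocity into craft B's frame: (0.838 + 0.5715)/(1 + 0.838·0.5715) = 1.4095/1.478917, so the relative speed is 0.95306c.
γ for this relative speed: γ = 1/√(1 − 0.908323) = 3.3027.
Probe Alpha's interval is proper; time dilation gives Δt_B = γΔτ = 3.3027 × 380 minutes = 1255 minutes.

1255 minutes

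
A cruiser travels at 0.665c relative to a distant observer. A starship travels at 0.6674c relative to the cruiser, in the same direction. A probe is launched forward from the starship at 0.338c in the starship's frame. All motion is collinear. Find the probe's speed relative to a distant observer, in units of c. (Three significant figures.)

Compose velocities in two stages. Stage 1 (into S'): u₁ = (0.338+0.6674)/(1+0.338×0.6674) = 0.82035.
Stage 2 (into S): u = (0.82035+0.665)/(1+0.82035×0.665) = 0.96106, so the speed is 0.961c.

0.961c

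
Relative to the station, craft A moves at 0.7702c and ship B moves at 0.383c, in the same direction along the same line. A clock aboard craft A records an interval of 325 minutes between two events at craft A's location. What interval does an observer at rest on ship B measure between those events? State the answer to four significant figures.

388.9 minutes

The velocity of craft A relative to ship B is (0.7702 − 0.383)c / (1 − 0.7702×0.383) = 0.54921c; relative speed 0.54921c.
At |u| = 0.54921c, γ = (1 − 0.301632)^(−1/2) = 1.1966.
The clock on craft A records proper time, so ship B measures Δt = γΔτ = 1.1966 × 325 = 388.9 minutes.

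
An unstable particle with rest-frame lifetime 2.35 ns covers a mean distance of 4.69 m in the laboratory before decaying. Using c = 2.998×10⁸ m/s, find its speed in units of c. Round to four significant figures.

Let x = d/(cτ) = 4.690 m / (2.998×10⁸ m/s × 2.350×10^-9 s) = 6.6569. Since d = βγcτ, x = βγ = β/√(1−β²).
Solving: β² = x²/(1+x²) = 44.3143/45.3143 = 0.977932, so β = 0.9889.

0.9889c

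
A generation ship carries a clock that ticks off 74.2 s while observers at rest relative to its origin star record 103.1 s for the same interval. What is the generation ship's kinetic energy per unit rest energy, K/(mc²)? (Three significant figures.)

From Δt = γΔτ: γ = 103.1/74.2 = 1.38949.
K/(mc²) = γ − 1 = 1.38949 − 1 = 0.389.

0.389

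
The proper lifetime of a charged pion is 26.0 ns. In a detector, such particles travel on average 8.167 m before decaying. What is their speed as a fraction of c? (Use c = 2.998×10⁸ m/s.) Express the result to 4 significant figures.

d = βγcτ ⇒ βγ = d/(cτ) = 8.167 m / (7.7948 m) = 1.0477.
β = (βγ)/√(1+(βγ)²) = 1.0477/√2.09768 = 0.7234.

0.7234c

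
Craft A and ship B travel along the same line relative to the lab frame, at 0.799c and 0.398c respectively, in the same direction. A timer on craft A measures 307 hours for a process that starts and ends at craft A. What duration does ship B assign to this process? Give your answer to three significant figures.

Speed of craft A in ship B's frame: u = (v_A − v_B)/(1 − v_A v_B/c²) = (0.799 − 0.398)/(1 − 0.799×0.398) = 0.401/0.681998 = 0.58798; |u| = 0.58798c.
At |u| = 0.58798c, γ = (1 − 0.34572)^(−1/2) = 1.2363.
Craft A's interval is proper; time dilation gives Δt_B = γΔτ = 1.2363 × 307 hours = 380 hours.

380 hours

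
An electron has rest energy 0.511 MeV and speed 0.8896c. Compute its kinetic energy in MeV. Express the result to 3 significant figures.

Lorentz factor: γ = (1 − 0.79138816)^(−1/2) = 2.1894.
Kinetic energy: K = (γ − 1)mc² = (2.1894 − 1) × 0.511 MeV = 1.1894 × 0.511 = 0.608 MeV.

0.608 MeV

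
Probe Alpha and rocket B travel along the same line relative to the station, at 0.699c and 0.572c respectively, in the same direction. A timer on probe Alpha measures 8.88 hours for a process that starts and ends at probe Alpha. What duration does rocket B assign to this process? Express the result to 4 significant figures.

9.086 hours

Speed of probe Alpha in rocket B's frame: u = (v_A − v_B)/(1 − v_A v_B/c²) = (0.699 − 0.572)/(1 − 0.699×0.572) = 0.127/0.600172 = 0.21161; |u| = 0.21161c.
At |u| = 0.21161c, γ = (1 − 0.0447788)^(−1/2) = 1.0232.
The clock on probe Alpha records proper time, so rocket B measures Δt = γΔτ = 1.0232 × 8.88 = 9.086 hours.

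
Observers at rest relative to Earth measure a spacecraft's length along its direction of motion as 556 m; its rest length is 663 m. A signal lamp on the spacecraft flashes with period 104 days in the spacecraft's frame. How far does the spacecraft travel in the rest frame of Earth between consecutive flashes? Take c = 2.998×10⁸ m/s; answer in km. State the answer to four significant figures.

1.750×10^12 km

From L = L₀/γ: γ = 663/556 = 1.19245.
β = √(1 − 1/γ²) = 0.54473. Lab-frame period = γτ = 1.19245×104 days = 124.01 days. Distance = βc × γτ = 0.54473 × 2.998×10⁸ m/s × 10714464 s = 1.7498×10^15 m = 1.750×10^12 km.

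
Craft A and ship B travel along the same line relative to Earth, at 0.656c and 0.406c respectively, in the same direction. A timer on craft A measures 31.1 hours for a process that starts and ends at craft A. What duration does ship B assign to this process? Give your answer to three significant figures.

33.1 hours

Transform craft A's velocity into ship B's frame: (0.656 − 0.406)/(1 − 0.656·0.406) = 0.25/0.733664, so the relative speed is 0.34076c.
γ for this relative speed: γ = 1/√(1 − 0.116117) = 1.0637.
The clock on craft A records proper time, so ship B measures Δt = γΔτ = 1.0637 × 31.1 = 33.1 hours.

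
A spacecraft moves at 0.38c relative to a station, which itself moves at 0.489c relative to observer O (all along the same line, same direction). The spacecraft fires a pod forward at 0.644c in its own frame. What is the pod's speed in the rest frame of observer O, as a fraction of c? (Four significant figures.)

0.9354c

First combine the pod and spacecraft (S''→S'): u₁ = (0.644 + 0.38)/(1 + 0.644×0.38) = 1.024/1.24472 = 0.82267.
Then combine with the station (S'→S): u = (0.82267 + 0.489)/(1 + 0.82267×0.489) = 1.31167/1.40228563 = 0.93538.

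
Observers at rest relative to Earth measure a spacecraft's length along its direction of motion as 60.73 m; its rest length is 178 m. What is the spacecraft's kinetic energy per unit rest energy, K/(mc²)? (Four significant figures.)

1.931

From L = L₀/γ: γ = 178/60.73 = 2.93101.
K/(mc²) = γ − 1 = 2.93101 − 1 = 1.931.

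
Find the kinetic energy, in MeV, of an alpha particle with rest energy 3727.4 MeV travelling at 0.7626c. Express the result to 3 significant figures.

2030 MeV

β² = 0.58155876, so γ = 1/√0.41844124 = 1.5459.
Kinetic energy: K = (γ − 1)mc² = (1.5459 − 1) × 3727.4 MeV = 0.5459 × 3727.4 = 2030 MeV.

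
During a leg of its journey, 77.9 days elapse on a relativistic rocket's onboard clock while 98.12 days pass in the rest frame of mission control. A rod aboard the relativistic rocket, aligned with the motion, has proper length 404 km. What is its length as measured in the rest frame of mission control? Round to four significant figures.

320.7 km

γ = Δt/Δτ = 98.12/77.9 = 1.25956.
The rod contracts by the same γ: 404 km / 1.25956 = 320.7 km.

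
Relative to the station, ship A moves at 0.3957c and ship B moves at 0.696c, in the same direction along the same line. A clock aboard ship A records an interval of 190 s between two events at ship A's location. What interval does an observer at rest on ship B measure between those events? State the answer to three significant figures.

The velocity of ship A relative to ship B is (0.3957 − 0.696)c / (1 − 0.3957×0.696) = −0.41444c; relative speed 0.41444c.
γ for this relative speed: γ = 1/√(1 − 0.171761) = 1.0988.
The clock on ship A records proper time, so ship B measures Δt = γΔτ = 1.0988 × 190 = 209 s.

209 s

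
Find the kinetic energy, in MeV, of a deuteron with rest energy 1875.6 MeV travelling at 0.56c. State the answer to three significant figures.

γ = 1/√(1 − β²) = 1/√(1 − 0.3136) = 1/√0.6864 = 1/0.828493 = 1.20701.
Kinetic energy: K = (γ − 1)mc² = (1.20701 − 1) × 1875.6 MeV = 0.20701 × 1875.6 = 388 MeV.

388 MeV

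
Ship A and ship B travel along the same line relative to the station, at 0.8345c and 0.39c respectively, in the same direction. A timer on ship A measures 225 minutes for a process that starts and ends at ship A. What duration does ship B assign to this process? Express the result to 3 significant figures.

Speed of ship A in ship B's frame: u = (v_A − v_B)/(1 − v_A v_B/c²) = (0.8345 − 0.39)/(1 − 0.8345×0.39) = 0.4445/0.674545 = 0.65896; |u| = 0.65896c.
At |u| = 0.65896c, γ = (1 − 0.434228)^(−1/2) = 1.3295.
Ship A's interval is proper; time dilation gives Δt_B = γΔτ = 1.3295 × 225 minutes = 299 minutes.

299 minutes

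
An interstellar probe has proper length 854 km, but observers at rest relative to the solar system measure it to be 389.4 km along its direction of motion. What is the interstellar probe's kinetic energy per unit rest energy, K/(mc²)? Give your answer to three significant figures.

γ = L₀/L = 854/389.4 = 2.19312.
K/(mc²) = γ − 1 = 2.19312 − 1 = 1.19.

1.19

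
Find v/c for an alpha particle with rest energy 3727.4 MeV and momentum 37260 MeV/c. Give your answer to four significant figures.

0.9950

βγ = pc/(mc²) = 37260/3727.4 = 9.9962.
Since γ² = 1 + (βγ)² = 100.924, γ = √100.924 = 10.0461, and β = (βγ)/γ = 9.9962/10.0461 = 0.9950.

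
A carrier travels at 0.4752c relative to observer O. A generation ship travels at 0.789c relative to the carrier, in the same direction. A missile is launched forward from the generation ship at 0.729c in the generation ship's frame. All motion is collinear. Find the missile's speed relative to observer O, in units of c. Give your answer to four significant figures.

0.9869c

Compose velocities in two stages. Stage 1 (into S'): u₁ = (0.729+0.789)/(1+0.729×0.789) = 0.9637.
Stage 2 (into S): u = (0.9637+0.4752)/(1+0.9637×0.4752) = 0.98693, so the speed is 0.9869c.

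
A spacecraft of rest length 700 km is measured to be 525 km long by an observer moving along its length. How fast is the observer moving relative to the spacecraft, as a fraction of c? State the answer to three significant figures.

Length contraction gives γ = L₀/L = 700/525 = 1.3333.
β = √(1 − 1/γ²) = √0.437472 = 0.661.

0.661c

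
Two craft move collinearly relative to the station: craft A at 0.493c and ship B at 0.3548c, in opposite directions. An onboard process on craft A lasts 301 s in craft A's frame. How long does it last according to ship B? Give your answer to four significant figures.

The velocity of craft A relative to ship B is (0.493 + 0.3548)c / (1 + 0.493×0.3548) = 0.72158c; relative speed 0.72158c.
γ for this relative speed: γ = 1/√(1 − 0.520678) = 1.4444.
The clock on craft A records proper time, so ship B measures Δt = γΔτ = 1.4444 × 301 = 434.8 s.

434.8 s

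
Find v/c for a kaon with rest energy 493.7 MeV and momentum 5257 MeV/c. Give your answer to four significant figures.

0.9956

pc/(mc²) = 5257/493.7 = 10.648 = βγ = β/√(1−β²).
So β² = x²/(1 + x²) with x = 10.648: x² = 113.38, β² = 113.38/114.38 = 0.991257, β = 0.9956.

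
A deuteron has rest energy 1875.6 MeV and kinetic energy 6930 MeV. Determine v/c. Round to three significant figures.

0.977

γ = 1 + K/(mc²) = 1 + 6930/1875.6 = 4.6948.
β = √(1 − 1/γ²) = √(1 − 0.0453697) = √0.9546303 = 0.977.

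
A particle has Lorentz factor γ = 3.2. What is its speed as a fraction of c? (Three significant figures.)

β = √(1 − 1/γ²) = √(1 − 1/10.24) = √0.902344 = 0.950.

0.950c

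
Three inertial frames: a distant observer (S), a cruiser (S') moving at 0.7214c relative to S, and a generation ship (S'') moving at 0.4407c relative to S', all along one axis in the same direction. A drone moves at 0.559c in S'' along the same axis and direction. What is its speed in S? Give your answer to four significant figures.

0.9651c

Apply u = (u'+v)/(1+u'v) twice. Drone in the cruiser frame: (0.559+0.4407)/(1+0.559·0.4407) = 0.9997/1.2463513 = 0.8021c.
That velocity, transformed to the rest frame of a distant observer: (0.8021+0.7214)/(1+0.8021·0.7214) = 1.5235/1.57863494 = 0.96507c.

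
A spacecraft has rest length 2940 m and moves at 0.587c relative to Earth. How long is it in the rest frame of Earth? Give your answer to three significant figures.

With β = 0.587, γ = 1/√(1 − 0.587²) = 1/√0.655431 = 1.2352.
Length contraction: L = L₀/γ = 2940/1.2352 = 2380 m.

2380 m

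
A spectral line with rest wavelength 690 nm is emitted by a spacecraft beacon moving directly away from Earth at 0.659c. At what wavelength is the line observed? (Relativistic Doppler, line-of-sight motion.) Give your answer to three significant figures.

Relativistic Doppler for wavelength: λ_obs = λ_src · √((1+β)/(1−β)).
With β = 0.659: factor = √(1.659/0.341) = 2.2057.
λ_obs = 690 × 2.2057 = 1520 nm.

1520 nm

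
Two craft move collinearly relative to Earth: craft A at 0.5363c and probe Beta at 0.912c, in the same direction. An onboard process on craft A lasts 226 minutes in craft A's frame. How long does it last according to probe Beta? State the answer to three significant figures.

334 minutes

The velocity of craft A relative to probe Beta is (0.5363 − 0.912)c / (1 − 0.5363×0.912) = −0.73538c; relative speed 0.73538c.
γ for this relative speed: γ = 1/√(1 − 0.540784) = 1.4757.
Craft A's interval is proper; time dilation gives Δt_B = γΔτ = 1.4757 × 226 minutes = 334 minutes.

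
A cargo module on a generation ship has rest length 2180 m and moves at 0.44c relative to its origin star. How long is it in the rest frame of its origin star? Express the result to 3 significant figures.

1960 m

β² = 0.1936, so γ = 1/√0.8064 = 1.1136.
Along the direction of motion the measured length is L₀/γ = 2180/1.1136 = 1960 m.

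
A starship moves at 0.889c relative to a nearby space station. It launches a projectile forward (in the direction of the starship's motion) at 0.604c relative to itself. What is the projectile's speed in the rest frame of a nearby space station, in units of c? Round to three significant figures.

Relativistic velocity addition: u = (u' + v)/(1 + u'v/c²), with u' = 0.604c and v = 0.889c.
Numerator: 0.604 + 0.889 = 1.493. Denominator: 1 + (0.604)(0.889) = 1.536956.
u = 1.493/1.536956 = 0.9714, so the speed is 0.971c.

0.971c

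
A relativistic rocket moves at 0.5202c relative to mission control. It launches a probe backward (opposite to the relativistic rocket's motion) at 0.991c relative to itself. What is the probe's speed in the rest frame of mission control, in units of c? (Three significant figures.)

Relativistic velocity addition: u = (u' + v)/(1 + u'v/c²), with u' = −0.991c and v = 0.5202c.
Numerator: −0.991 + 0.5202 = −0.4708. Denominator: 1 + (−0.991)(0.5202) = 0.4844818.
u = −0.4708/0.4844818 = −0.97176, so the speed is 0.972c.

0.972c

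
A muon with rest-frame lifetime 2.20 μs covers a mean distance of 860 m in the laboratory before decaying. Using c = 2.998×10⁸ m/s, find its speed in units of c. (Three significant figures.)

Let x = d/(cτ) = 860.0 m / (2.998×10⁸ m/s × 2.200×10^-6 s) = 1.3039. Since d = βγcτ, x = βγ = β/√(1−β²).
Solving: β² = x²/(1+x²) = 1.70016/2.70016 = 0.629652, so β = 0.794.

0.794c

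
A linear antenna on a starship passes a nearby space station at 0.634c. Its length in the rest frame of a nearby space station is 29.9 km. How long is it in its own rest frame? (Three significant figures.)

With β = 0.634, γ = 1/√(1 − 0.634²) = 1/√0.598044 = 1.2931.
Proper length: L₀ = γ·L = 1.2931 × 29.9 = 38.7 km.

38.7 km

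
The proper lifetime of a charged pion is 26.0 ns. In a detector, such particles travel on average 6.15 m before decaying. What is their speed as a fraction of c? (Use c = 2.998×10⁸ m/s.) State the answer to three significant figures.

0.619c

d = βγcτ ⇒ βγ = d/(cτ) = 6.150 m / (7.7948 m) = 0.78899.
β = (βγ)/√(1+(βγ)²) = 0.78899/√1.622505 = 0.619.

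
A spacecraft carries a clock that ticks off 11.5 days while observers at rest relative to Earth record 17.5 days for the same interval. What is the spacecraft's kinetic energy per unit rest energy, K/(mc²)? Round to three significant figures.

From Δt = γΔτ: γ = 17.5/11.5 = 1.52174.
K/(mc²) = γ − 1 = 1.52174 − 1 = 0.522.

0.522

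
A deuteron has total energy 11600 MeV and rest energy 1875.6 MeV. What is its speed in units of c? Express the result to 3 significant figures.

γ = E/(mc²) = 11600/1875.6 = 6.1847.
β = √(1 − 1/γ²) = √(1 − 0.0261434) = √0.9738566 = 0.987.

0.987c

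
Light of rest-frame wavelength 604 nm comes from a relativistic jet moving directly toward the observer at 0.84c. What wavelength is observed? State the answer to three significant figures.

Relativistic Doppler for wavelength: λ_obs = λ_src · √((1−β)/(1+β)).
With β = 0.84: factor = √(0.16/1.84) = 0.29488.
λ_obs = 604 × 0.29488 = 178 nm.

178 nm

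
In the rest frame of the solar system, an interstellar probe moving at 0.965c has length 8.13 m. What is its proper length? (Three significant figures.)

γ = 1/√(1 − β²) = 1/√(1 − 0.931225) = 1/√0.068775 = 1/0.26225 = 3.8132.
Proper length: L₀ = γ·L = 3.8132 × 8.13 = 31.0 m.

31.0 m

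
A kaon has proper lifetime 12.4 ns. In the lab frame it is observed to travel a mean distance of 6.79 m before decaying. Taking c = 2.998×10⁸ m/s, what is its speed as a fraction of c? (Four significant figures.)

0.8771c

Lab distance = (lab lifetime)·v = γτ·βc, so βγ = d/(cτ) = 6.790/(2.998×10⁸ × 1.240×10^-8) = 1.8265.
With βγ = 1.8265: γ² = 1 + (βγ)² = 4.3361, and β = (βγ)/γ = 1.8265/2.08233 = 0.8771.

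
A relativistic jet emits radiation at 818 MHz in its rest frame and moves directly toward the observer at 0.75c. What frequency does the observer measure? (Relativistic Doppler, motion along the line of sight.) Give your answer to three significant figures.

2160 MHz

Relativistic Doppler (source moving toward): f_obs = f_src · √((1+β)/(1−β)).
With β = 0.75: factor = √(1.75/0.25) = 2.6458.
f_obs = 818 × 2.6458 = 2160 MHz.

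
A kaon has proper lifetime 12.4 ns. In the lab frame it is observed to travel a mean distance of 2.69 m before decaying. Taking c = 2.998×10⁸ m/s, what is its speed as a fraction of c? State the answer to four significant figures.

Let x = d/(cτ) = 2.690 m / (2.998×10⁸ m/s × 1.240×10^-8 s) = 0.7236. Since d = βγcτ, x = βγ = β/√(1−β²).
Solving: β² = x²/(1+x²) = 0.523597/1.523597 = 0.343658, so β = 0.5862.

0.5862c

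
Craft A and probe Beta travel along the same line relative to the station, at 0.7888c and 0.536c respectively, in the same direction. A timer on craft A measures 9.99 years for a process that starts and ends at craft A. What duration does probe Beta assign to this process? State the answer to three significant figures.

Speed of craft A in probe Beta's frame: u = (v_A − v_B)/(1 − v_A v_B/c²) = (0.7888 − 0.536)/(1 − 0.7888×0.536) = 0.2528/0.5772032 = 0.43797; |u| = 0.43797c.
γ for this relative speed: γ = 1/√(1 − 0.191818) = 1.1124.
Craft A's interval is proper; time dilation gives Δt_B = γΔτ = 1.1124 × 9.99 years = 11.1 years.

11.1 years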